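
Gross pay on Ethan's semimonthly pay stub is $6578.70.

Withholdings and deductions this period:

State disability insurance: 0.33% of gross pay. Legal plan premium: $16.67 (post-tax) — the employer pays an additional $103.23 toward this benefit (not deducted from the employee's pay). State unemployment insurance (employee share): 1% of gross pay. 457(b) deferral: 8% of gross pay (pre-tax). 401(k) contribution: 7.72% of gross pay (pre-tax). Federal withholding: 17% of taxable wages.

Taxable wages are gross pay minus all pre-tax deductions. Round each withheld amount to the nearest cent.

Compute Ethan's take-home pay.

457(b) deferral: $6578.70 × 0.08 = $526.30
401(k) contribution: $6578.70 × 0.0772 = $507.88
Pre-tax total = $526.30 + $507.88 = $1034.18
Taxable wages = $6578.70 − $1034.18 = $5544.52
Federal withholding: $5544.52 × 0.17 = $942.57
State unemployment insurance (employee share): $6578.70 × 0.01 = $65.79
State disability insurance: $6578.70 × 0.0033 = $21.71
Legal plan premium: $16.67
(Employer's $103.23 toward legal plan premium is not withheld from the employee.)
Total deductions = $526.30 + $507.88 + $942.57 + $65.79 + $21.71 + $16.67 = $2080.92
Net pay = $6578.70 − $2080.92 = $4497.78

$4497.78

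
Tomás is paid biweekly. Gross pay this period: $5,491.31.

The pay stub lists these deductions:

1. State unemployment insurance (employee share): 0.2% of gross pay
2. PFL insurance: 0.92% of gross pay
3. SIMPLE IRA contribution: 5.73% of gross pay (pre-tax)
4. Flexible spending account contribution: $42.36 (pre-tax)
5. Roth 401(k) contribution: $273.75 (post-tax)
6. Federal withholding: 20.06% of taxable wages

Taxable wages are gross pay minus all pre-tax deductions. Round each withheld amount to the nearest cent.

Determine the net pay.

$3,769.11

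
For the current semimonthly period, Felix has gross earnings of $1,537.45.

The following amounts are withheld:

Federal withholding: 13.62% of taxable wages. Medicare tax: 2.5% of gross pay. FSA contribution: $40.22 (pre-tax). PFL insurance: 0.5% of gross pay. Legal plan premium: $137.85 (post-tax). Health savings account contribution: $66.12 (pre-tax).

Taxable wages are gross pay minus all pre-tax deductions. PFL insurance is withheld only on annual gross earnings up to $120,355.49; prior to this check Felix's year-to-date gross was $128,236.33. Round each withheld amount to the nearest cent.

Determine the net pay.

FSA contribution: $40.22
Health savings account contribution: $66.12
Pre-tax total = $40.22 + $66.12 = $106.34
Taxable wages = $1,537.45 − $106.34 = $1,431.11
Federal withholding: $1,431.11 × 0.1362 = $194.92
PFL insurance: annual cap $120,355.49 already reached (YTD $128,236.33), so $0.00
Medicare tax: $1,537.45 × 0.025 = $38.44
Legal plan premium: $137.85
Total deductions = $40.22 + $66.12 + $194.92 + $0.00 + $38.44 + $137.85 = $477.55
Net pay = $1,537.45 − $477.55 = $1,059.90

$1,059.90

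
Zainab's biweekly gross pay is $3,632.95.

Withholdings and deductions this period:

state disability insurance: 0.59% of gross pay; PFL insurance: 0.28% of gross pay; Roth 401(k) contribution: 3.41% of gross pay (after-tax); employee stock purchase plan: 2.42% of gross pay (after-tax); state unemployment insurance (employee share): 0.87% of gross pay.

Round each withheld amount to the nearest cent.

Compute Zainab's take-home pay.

PFL insurance: $3,632.95 × 0.0028 = $10.17
State disability insurance: $3,632.95 × 0.0059 = $21.43
State unemployment insurance (employee share): $3,632.95 × 0.0087 = $31.61
Roth 401(k) contribution: $3,632.95 × 0.0341 = $123.88
Employee stock purchase plan: $3,632.95 × 0.0242 = $87.92
Total deductions = $10.17 + $21.43 + $31.61 + $123.88 + $87.92 = $275.01
Net pay = $3,632.95 − $275.01 = $3,357.94

$3,357.94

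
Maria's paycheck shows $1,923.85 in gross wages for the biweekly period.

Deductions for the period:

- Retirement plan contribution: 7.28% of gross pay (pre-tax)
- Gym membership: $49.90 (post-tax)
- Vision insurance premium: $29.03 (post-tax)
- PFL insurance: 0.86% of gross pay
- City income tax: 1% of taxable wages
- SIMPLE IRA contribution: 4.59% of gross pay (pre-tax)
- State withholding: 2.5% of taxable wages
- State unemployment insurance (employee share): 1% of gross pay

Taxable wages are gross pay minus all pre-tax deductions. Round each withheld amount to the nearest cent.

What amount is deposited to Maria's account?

SIMPLE IRA contribution: $1,923.85 × 0.0459 = $88.30
Retirement plan contribution: $1,923.85 × 0.0728 = $140.06
Pre-tax total = $88.30 + $140.06 = $228.36
Taxable wages = $1,923.85 − $228.36 = $1,695.49
State withholding: $1,695.49 × 0.025 = $42.39
City income tax: $1,695.49 × 0.01 = $16.95
PFL insurance: $1,923.85 × 0.0086 = $16.55
State unemployment insurance (employee share): $1,923.85 × 0.01 = $19.24
Vision insurance premium: $29.03
Gym membership: $49.90
Total deductions = $88.30 + $140.06 + $42.39 + $16.95 + $16.55 + $19.24 + $29.03 + $49.90 = $402.42
Net pay = $1,923.85 − $402.42 = $1,521.43

$1,521.43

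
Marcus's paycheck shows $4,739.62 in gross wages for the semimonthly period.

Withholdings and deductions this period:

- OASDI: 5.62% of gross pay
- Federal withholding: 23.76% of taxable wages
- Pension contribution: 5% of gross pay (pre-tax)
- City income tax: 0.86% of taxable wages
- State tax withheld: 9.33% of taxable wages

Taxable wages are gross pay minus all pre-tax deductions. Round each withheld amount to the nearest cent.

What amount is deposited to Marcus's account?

$2,707.62

Pension contribution: $4,739.62 × 0.05 = $236.98
Taxable wages = $4,739.62 − $236.98 = $4,502.64
Federal withholding: $4,502.64 × 0.2376 = $1,069.83
City income tax: $4,502.64 × 0.0086 = $38.72
State tax withheld: $4,502.64 × 0.0933 = $420.10
OASDI: $4,739.62 × 0.0562 = $266.37
Total deductions = $236.98 + $1,069.83 + $38.72 + $420.10 + $266.37 = $2,032.00
Net pay = $4,739.62 − $2,032.00 = $2,707.62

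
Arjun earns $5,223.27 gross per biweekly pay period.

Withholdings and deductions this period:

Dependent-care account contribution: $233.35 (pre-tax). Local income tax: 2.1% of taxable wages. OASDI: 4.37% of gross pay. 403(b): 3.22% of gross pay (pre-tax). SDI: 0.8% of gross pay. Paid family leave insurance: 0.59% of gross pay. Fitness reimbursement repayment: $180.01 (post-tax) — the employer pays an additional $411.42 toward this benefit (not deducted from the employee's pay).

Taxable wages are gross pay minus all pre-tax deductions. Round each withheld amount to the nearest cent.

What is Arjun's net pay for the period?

$4,239.59

403(b): $5,223.27 × 0.0322 = $168.19
Dependent-care account contribution: $233.35
Pre-tax total = $168.19 + $233.35 = $401.54
Taxable wages = $5,223.27 − $401.54 = $4,821.73
Local income tax: $4,821.73 × 0.021 = $101.26
SDI: $5,223.27 × 0.008 = $41.79
OASDI: $5,223.27 × 0.0437 = $228.26
Paid family leave insurance: $5,223.27 × 0.0059 = $30.82
Fitness reimbursement repayment: $180.01
(Employer's $411.42 toward fitness reimbursement repayment is not withheld from the employee.)
Total deductions = $168.19 + $233.35 + $101.26 + $41.79 + $228.26 + $30.82 + $180.01 = $983.68
Net pay = $5,223.27 − $983.68 = $4,239.59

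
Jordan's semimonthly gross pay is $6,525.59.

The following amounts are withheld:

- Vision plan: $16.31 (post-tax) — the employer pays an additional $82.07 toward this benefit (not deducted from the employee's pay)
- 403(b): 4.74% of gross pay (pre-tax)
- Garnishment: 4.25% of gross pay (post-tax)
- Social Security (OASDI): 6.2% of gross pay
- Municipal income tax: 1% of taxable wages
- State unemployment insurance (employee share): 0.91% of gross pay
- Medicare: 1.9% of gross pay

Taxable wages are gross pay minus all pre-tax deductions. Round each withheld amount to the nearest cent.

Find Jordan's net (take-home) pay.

$5,272.51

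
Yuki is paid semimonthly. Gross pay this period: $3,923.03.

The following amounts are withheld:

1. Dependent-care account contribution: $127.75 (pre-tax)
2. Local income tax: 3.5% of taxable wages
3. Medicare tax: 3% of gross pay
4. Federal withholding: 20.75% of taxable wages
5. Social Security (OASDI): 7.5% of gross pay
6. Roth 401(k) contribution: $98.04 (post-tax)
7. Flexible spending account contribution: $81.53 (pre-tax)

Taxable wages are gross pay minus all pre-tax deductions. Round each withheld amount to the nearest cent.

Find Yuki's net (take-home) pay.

$2,303.21

Flexible spending account contribution: $81.53
Dependent-care account contribution: $127.75
Pre-tax total = $81.53 + $127.75 = $209.28
Taxable wages = $3,923.03 − $209.28 = $3,713.75
Local income tax: $3,713.75 × 0.035 = $129.98
Federal withholding: $3,713.75 × 0.2075 = $770.60
Medicare tax: $3,923.03 × 0.03 = $117.69
Social Security (OASDI): $3,923.03 × 0.075 = $294.23
Roth 401(k) contribution: $98.04
Total deductions = $81.53 + $127.75 + $129.98 + $770.60 + $117.69 + $294.23 + $98.04 = $1,619.82
Net pay = $3,923.03 − $1,619.82 = $2,303.21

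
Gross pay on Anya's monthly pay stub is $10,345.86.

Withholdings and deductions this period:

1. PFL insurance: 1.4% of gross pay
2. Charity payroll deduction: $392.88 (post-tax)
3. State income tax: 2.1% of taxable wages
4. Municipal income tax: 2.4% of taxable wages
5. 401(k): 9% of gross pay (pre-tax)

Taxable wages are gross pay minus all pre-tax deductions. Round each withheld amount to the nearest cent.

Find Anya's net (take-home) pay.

$8,453.35

401(k): $10,345.86 × 0.09 = $931.13
Taxable wages = $10,345.86 − $931.13 = $9,414.73
State income tax: $9,414.73 × 0.021 = $197.71
Municipal income tax: $9,414.73 × 0.024 = $225.95
PFL insurance: $10,345.86 × 0.014 = $144.84
Charity payroll deduction: $392.88
Total deductions = $931.13 + $197.71 + $225.95 + $144.84 + $392.88 = $1,892.51
Net pay = $10,345.86 − $1,892.51 = $8,453.35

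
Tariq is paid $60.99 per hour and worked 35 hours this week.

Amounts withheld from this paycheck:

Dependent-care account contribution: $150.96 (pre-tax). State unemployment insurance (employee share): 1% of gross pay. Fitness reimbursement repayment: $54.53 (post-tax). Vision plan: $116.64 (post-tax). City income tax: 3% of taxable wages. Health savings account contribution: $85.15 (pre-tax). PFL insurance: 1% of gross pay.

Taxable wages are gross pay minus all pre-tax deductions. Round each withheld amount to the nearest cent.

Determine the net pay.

Gross pay: 35 × $60.99 = $2,134.65
Health savings account contribution: $85.15
Dependent-care account contribution: $150.96
Pre-tax total = $85.15 + $150.96 = $236.11
Taxable wages = $2,134.65 − $236.11 = $1,898.54
City income tax: $1,898.54 × 0.03 = $56.96
State unemployment insurance (employee share): $2,134.65 × 0.01 = $21.35
PFL insurance: $2,134.65 × 0.01 = $21.35
Vision plan: $116.64
Fitness reimbursement repayment: $54.53
Total deductions = $85.15 + $150.96 + $56.96 + $21.35 + $21.35 + $116.64 + $54.53 = $506.94
Net pay = $2,134.65 − $506.94 = $1,627.71

$1,627.71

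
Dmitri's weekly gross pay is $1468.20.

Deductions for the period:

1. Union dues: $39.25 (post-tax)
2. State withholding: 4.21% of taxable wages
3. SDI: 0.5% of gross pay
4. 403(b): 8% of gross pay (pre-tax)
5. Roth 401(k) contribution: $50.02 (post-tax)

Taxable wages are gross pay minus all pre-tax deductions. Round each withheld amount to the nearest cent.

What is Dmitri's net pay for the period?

403(b): $1468.20 × 0.08 = $117.46
Taxable wages = $1468.20 − $117.46 = $1350.74
State withholding: $1350.74 × 0.0421 = $56.87
SDI: $1468.20 × 0.005 = $7.34
Roth 401(k) contribution: $50.02
Union dues: $39.25
Total deductions = $117.46 + $56.87 + $7.34 + $50.02 + $39.25 = $270.94
Net pay = $1468.20 − $270.94 = $1197.26

$1197.26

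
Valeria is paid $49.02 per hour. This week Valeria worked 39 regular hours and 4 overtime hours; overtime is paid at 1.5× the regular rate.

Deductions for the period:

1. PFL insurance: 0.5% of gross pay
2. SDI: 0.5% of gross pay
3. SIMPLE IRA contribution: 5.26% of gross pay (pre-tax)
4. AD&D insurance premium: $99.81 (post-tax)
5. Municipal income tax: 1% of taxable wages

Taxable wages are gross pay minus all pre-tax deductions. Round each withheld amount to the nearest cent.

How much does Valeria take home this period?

$1947.10

Regular pay: 39 × $49.02 = $1911.78
Overtime pay: 4 × $49.02 × 1.5 = $294.12
Gross pay = $1911.78 + $294.12 = $2205.90
SIMPLE IRA contribution: $2205.90 × 0.0526 = $116.03
Taxable wages = $2205.90 − $116.03 = $2089.87
Municipal income tax: $2089.87 × 0.01 = $20.90
SDI: $2205.90 × 0.005 = $11.03
PFL insurance: $2205.90 × 0.005 = $11.03
AD&D insurance premium: $99.81
Total deductions = $116.03 + $20.90 + $11.03 + $11.03 + $99.81 = $258.80
Net pay = $2205.90 − $258.80 = $1947.10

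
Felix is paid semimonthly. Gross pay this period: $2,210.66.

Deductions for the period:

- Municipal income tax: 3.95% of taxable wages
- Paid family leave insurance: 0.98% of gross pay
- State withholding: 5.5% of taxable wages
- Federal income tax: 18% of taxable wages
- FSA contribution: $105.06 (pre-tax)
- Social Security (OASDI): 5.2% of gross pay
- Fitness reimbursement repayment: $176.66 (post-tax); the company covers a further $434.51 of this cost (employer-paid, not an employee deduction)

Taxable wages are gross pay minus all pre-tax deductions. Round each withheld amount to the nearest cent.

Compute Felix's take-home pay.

$1,214.34

FSA contribution: $105.06
Taxable wages = $2,210.66 − $105.06 = $2,105.60
Municipal income tax: $2,105.60 × 0.0395 = $83.17
State withholding: $2,105.60 × 0.055 = $115.81
Federal income tax: $2,105.60 × 0.18 = $379.01
Paid family leave insurance: $2,210.66 × 0.0098 = $21.66
Social Security (OASDI): $2,210.66 × 0.052 = $114.95
Fitness reimbursement repayment: $176.66
(Employer's $434.51 toward fitness reimbursement repayment is not withheld from the employee.)
Total deductions = $105.06 + $83.17 + $115.81 + $379.01 + $21.66 + $114.95 + $176.66 = $996.32
Net pay = $2,210.66 − $996.32 = $1,214.34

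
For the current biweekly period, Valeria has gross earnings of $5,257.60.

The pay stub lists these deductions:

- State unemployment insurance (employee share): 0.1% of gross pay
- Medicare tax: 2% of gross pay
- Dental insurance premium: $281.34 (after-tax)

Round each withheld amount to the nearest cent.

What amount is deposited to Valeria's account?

$4,865.85

State unemployment insurance (employee share): $5,257.60 × 0.001 = $5.26
Medicare tax: $5,257.60 × 0.02 = $105.15
Dental insurance premium: $281.34
Total deductions = $5.26 + $105.15 + $281.34 = $391.75
Net pay = $5,257.60 − $391.75 = $4,865.85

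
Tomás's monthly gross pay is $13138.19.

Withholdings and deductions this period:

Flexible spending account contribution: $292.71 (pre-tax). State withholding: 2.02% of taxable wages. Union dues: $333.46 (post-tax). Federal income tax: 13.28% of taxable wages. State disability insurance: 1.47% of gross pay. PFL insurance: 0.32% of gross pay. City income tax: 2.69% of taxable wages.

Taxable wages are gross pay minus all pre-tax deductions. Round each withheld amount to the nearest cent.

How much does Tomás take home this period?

Flexible spending account contribution: $292.71
Taxable wages = $13138.19 − $292.71 = $12845.48
City income tax: $12845.48 × 0.0269 = $345.54
State withholding: $12845.48 × 0.0202 = $259.48
Federal income tax: $12845.48 × 0.1328 = $1705.88
State disability insurance: $13138.19 × 0.0147 = $193.13
PFL insurance: $13138.19 × 0.0032 = $42.04
Union dues: $333.46
Total deductions = $292.71 + $345.54 + $259.48 + $1705.88 + $193.13 + $42.04 + $333.46 = $3172.24
Net pay = $13138.19 − $3172.24 = $9965.95

$9965.95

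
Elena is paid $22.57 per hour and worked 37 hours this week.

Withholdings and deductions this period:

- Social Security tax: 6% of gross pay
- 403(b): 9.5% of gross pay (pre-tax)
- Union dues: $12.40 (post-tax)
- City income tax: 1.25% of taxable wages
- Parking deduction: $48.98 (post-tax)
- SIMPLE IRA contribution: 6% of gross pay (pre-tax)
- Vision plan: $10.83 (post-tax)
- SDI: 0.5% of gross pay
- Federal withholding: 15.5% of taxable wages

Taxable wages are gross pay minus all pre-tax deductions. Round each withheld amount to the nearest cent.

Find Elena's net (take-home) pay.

$460.95

Gross pay: 37 × $22.57 = $835.09
SIMPLE IRA contribution: $835.09 × 0.06 = $50.11
403(b): $835.09 × 0.095 = $79.33
Pre-tax total = $50.11 + $79.33 = $129.44
Taxable wages = $835.09 − $129.44 = $705.65
City income tax: $705.65 × 0.0125 = $8.82
Federal withholding: $705.65 × 0.155 = $109.38
SDI: $835.09 × 0.005 = $4.18
Social Security tax: $835.09 × 0.06 = $50.11
Union dues: $12.40
Vision plan: $10.83
Parking deduction: $48.98
Total deductions = $50.11 + $79.33 + $8.82 + $109.38 + $4.18 + $50.11 + $12.40 + $10.83 + $48.98 = $374.14
Net pay = $835.09 − $374.14 = $460.95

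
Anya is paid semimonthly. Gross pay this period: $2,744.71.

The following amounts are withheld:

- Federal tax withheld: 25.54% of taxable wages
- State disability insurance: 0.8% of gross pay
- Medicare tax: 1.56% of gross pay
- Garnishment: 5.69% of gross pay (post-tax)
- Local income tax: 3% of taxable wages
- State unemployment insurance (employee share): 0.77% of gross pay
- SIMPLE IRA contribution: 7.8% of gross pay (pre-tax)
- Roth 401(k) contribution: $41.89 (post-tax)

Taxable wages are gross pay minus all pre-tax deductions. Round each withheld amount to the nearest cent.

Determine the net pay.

$1,524.41

SIMPLE IRA contribution: $2,744.71 × 0.078 = $214.09
Taxable wages = $2,744.71 − $214.09 = $2,530.62
Federal tax withheld: $2,530.62 × 0.2554 = $646.32
Local income tax: $2,530.62 × 0.03 = $75.92
State unemployment insurance (employee share): $2,744.71 × 0.0077 = $21.13
Medicare tax: $2,744.71 × 0.0156 = $42.82
State disability insurance: $2,744.71 × 0.008 = $21.96
Garnishment: $2,744.71 × 0.0569 = $156.17
Roth 401(k) contribution: $41.89
Total deductions = $214.09 + $646.32 + $75.92 + $21.13 + $42.82 + $21.96 + $156.17 + $41.89 = $1,220.30
Net pay = $2,744.71 − $1,220.30 = $1,524.41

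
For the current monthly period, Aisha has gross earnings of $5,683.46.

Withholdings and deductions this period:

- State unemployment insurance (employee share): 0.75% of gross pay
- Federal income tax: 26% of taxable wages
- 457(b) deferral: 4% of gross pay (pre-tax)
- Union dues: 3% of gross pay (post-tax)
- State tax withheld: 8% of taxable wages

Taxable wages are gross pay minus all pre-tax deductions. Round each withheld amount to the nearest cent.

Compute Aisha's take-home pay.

$3,387.91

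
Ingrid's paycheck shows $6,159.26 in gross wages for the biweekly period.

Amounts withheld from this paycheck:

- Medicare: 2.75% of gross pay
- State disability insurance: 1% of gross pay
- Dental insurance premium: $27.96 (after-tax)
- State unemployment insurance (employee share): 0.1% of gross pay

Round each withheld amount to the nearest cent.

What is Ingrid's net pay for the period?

State unemployment insurance (employee share): $6,159.26 × 0.001 = $6.16
Medicare: $6,159.26 × 0.0275 = $169.38
State disability insurance: $6,159.26 × 0.01 = $61.59
Dental insurance premium: $27.96
Total deductions = $6.16 + $169.38 + $61.59 + $27.96 = $265.09
Net pay = $6,159.26 − $265.09 = $5,894.17

$5,894.17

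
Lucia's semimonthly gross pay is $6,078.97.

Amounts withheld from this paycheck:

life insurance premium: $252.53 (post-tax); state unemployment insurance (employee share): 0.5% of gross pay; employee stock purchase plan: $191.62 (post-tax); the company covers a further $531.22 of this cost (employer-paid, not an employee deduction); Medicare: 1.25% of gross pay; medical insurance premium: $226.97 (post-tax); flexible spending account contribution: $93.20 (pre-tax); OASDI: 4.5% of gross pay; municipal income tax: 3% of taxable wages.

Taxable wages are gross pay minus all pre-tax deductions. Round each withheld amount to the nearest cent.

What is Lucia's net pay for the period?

$4,755.15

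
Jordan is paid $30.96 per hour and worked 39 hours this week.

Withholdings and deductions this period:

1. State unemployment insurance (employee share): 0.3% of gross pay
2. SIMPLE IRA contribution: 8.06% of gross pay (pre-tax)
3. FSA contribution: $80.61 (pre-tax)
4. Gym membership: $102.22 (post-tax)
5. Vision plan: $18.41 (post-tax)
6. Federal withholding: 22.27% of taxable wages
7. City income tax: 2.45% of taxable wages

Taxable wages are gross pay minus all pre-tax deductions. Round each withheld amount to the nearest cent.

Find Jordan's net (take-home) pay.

Gross pay: 39 × $30.96 = $1,207.44
FSA contribution: $80.61
SIMPLE IRA contribution: $1,207.44 × 0.0806 = $97.32
Pre-tax total = $80.61 + $97.32 = $177.93
Taxable wages = $1,207.44 − $177.93 = $1,029.51
City income tax: $1,029.51 × 0.0245 = $25.22
Federal withholding: $1,029.51 × 0.2227 = $229.27
State unemployment insurance (employee share): $1,207.44 × 0.003 = $3.62
Gym membership: $102.22
Vision plan: $18.41
Total deductions = $80.61 + $97.32 + $25.22 + $229.27 + $3.62 + $102.22 + $18.41 = $556.67
Net pay = $1,207.44 − $556.67 = $650.77

$650.77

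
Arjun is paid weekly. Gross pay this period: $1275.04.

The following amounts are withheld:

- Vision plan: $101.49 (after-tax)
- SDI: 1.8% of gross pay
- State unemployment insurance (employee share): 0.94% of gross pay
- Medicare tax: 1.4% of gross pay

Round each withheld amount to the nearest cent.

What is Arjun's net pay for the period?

SDI: $1275.04 × 0.018 = $22.95
Medicare tax: $1275.04 × 0.014 = $17.85
State unemployment insurance (employee share): $1275.04 × 0.0094 = $11.99
Vision plan: $101.49
Total deductions = $22.95 + $17.85 + $11.99 + $101.49 = $154.28
Net pay = $1275.04 − $154.28 = $1120.76

$1120.76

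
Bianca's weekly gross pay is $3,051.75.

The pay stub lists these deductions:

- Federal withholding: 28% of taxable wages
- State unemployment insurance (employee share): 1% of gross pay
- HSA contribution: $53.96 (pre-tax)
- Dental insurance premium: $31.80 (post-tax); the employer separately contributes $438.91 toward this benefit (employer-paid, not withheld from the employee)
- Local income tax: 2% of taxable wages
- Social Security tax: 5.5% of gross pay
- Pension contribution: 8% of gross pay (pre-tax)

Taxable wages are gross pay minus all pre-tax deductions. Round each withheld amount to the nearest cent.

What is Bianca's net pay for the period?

$1,697.39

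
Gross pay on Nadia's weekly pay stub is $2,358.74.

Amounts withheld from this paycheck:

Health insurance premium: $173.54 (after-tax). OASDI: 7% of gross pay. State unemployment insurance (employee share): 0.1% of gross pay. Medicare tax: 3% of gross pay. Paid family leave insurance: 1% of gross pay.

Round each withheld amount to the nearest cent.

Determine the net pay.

$1,923.38

Medicare tax: $2,358.74 × 0.03 = $70.76
State unemployment insurance (employee share): $2,358.74 × 0.001 = $2.36
Paid family leave insurance: $2,358.74 × 0.01 = $23.59
OASDI: $2,358.74 × 0.07 = $165.11
Health insurance premium: $173.54
Total deductions = $70.76 + $2.36 + $23.59 + $165.11 + $173.54 = $435.36
Net pay = $2,358.74 − $435.36 = $1,923.38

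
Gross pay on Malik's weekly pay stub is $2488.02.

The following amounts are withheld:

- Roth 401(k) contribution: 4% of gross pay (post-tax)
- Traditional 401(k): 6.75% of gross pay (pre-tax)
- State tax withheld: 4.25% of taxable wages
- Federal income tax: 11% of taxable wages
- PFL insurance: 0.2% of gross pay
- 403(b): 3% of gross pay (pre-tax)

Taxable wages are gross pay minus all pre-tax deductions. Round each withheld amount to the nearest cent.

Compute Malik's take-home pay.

403(b): $2488.02 × 0.03 = $74.64
Traditional 401(k): $2488.02 × 0.0675 = $167.94
Pre-tax total = $74.64 + $167.94 = $242.58
Taxable wages = $2488.02 − $242.58 = $2245.44
Federal income tax: $2245.44 × 0.11 = $247.00
State tax withheld: $2245.44 × 0.0425 = $95.43
PFL insurance: $2488.02 × 0.002 = $4.98
Roth 401(k) contribution: $2488.02 × 0.04 = $99.52
Total deductions = $74.64 + $167.94 + $247.00 + $95.43 + $4.98 + $99.52 = $689.51
Net pay = $2488.02 − $689.51 = $1798.51

$1798.51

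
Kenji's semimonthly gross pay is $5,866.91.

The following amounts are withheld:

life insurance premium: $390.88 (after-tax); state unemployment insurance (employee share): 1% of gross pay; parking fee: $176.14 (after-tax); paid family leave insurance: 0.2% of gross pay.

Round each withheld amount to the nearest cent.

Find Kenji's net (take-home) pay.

Paid family leave insurance: $5,866.91 × 0.002 = $11.73
State unemployment insurance (employee share): $5,866.91 × 0.01 = $58.67
Parking fee: $176.14
Life insurance premium: $390.88
Total deductions = $11.73 + $58.67 + $176.14 + $390.88 = $637.42
Net pay = $5,866.91 − $637.42 = $5,229.49

$5,229.49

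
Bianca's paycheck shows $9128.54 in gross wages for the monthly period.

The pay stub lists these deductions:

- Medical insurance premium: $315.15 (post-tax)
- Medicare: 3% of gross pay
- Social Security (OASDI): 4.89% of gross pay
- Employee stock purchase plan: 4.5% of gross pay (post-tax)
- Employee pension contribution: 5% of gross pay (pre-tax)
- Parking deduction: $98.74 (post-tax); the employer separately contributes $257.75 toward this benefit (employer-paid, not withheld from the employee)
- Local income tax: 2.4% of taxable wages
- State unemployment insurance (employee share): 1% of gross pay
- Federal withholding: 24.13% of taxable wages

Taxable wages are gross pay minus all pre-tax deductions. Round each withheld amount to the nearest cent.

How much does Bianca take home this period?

$4735.19

Employee pension contribution: $9128.54 × 0.05 = $456.43
Taxable wages = $9128.54 − $456.43 = $8672.11
Federal withholding: $8672.11 × 0.2413 = $2092.58
Local income tax: $8672.11 × 0.024 = $208.13
Medicare: $9128.54 × 0.03 = $273.86
State unemployment insurance (employee share): $9128.54 × 0.01 = $91.29
Social Security (OASDI): $9128.54 × 0.0489 = $446.39
Medical insurance premium: $315.15
Employee stock purchase plan: $9128.54 × 0.045 = $410.78
Parking deduction: $98.74
(Employer's $257.75 toward parking deduction is not withheld from the employee.)
Total deductions = $456.43 + $2092.58 + $208.13 + $273.86 + $91.29 + $446.39 + $315.15 + $410.78 + $98.74 = $4393.35
Net pay = $9128.54 − $4393.35 = $4735.19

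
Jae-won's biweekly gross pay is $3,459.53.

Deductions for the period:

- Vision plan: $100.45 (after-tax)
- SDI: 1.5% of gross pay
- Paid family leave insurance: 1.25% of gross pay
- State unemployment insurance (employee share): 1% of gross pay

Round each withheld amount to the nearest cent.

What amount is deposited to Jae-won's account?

$3,229.35

Paid family leave insurance: $3,459.53 × 0.0125 = $43.24
State unemployment insurance (employee share): $3,459.53 × 0.01 = $34.60
SDI: $3,459.53 × 0.015 = $51.89
Vision plan: $100.45
Total deductions = $43.24 + $34.60 + $51.89 + $100.45 = $230.18
Net pay = $3,459.53 − $230.18 = $3,229.35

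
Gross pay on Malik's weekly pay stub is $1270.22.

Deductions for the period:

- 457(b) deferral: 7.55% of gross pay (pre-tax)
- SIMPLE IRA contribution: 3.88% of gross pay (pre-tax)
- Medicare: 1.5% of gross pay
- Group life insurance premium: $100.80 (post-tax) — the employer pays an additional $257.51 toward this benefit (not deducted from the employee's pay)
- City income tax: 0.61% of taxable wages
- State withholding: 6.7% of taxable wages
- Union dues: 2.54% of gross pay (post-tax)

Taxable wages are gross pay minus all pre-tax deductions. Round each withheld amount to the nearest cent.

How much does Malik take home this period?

$890.69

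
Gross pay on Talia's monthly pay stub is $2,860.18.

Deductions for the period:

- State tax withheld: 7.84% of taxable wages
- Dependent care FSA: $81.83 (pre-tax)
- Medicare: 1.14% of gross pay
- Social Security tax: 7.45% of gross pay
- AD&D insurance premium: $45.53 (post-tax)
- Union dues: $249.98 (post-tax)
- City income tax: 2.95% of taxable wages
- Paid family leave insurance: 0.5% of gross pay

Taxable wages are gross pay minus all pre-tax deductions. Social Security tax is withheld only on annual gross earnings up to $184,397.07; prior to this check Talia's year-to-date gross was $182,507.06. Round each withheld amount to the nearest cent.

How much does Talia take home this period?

$1,995.34

Dependent care FSA: $81.83
Taxable wages = $2,860.18 − $81.83 = $2,778.35
State tax withheld: $2,778.35 × 0.0784 = $217.82
City income tax: $2,778.35 × 0.0295 = $81.96
Paid family leave insurance: $2,860.18 × 0.005 = $14.30
Social Security tax: only $184,397.07 − $182,507.06 = $1,890.01 of this check is subject → $1,890.01 × 0.0745 = $140.81
Medicare: $2,860.18 × 0.0114 = $32.61
Union dues: $249.98
AD&D insurance premium: $45.53
Total deductions = $81.83 + $217.82 + $81.96 + $14.30 + $140.81 + $32.61 + $249.98 + $45.53 = $864.84
Net pay = $2,860.18 − $864.84 = $1,995.34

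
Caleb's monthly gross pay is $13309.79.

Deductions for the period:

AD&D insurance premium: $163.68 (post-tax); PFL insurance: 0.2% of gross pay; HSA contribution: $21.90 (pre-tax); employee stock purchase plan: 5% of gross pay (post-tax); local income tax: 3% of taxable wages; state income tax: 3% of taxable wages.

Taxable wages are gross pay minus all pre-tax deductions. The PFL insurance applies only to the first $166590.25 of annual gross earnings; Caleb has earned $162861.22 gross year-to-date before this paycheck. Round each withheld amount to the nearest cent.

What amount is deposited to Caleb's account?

HSA contribution: $21.90
Taxable wages = $13309.79 − $21.90 = $13287.89
Local income tax: $13287.89 × 0.03 = $398.64
State income tax: $13287.89 × 0.03 = $398.64
PFL insurance: only $166590.25 − $162861.22 = $3729.03 of this check is subject → $3729.03 × 0.002 = $7.46
AD&D insurance premium: $163.68
Employee stock purchase plan: $13309.79 × 0.05 = $665.49
Total deductions = $21.90 + $398.64 + $398.64 + $7.46 + $163.68 + $665.49 = $1655.81
Net pay = $13309.79 − $1655.81 = $11653.98

$11653.98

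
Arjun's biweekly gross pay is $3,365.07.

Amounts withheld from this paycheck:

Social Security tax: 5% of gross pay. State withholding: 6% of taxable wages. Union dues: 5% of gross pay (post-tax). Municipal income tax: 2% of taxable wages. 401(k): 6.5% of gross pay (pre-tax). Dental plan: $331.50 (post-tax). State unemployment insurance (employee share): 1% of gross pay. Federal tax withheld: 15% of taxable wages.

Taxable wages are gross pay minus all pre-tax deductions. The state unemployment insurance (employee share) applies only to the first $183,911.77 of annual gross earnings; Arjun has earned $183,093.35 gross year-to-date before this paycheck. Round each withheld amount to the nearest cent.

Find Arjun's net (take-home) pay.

401(k): $3,365.07 × 0.065 = $218.73
Taxable wages = $3,365.07 − $218.73 = $3,146.34
Municipal income tax: $3,146.34 × 0.02 = $62.93
Federal tax withheld: $3,146.34 × 0.15 = $471.95
State withholding: $3,146.34 × 0.06 = $188.78
Social Security tax: $3,365.07 × 0.05 = $168.25
State unemployment insurance (employee share): only $183,911.77 − $183,093.35 = $818.42 of this check is subject → $818.42 × 0.01 = $8.18
Union dues: $3,365.07 × 0.05 = $168.25
Dental plan: $331.50
Total deductions = $218.73 + $62.93 + $471.95 + $188.78 + $168.25 + $8.18 + $168.25 + $331.50 = $1,618.57
Net pay = $3,365.07 − $1,618.57 = $1,746.50

$1,746.50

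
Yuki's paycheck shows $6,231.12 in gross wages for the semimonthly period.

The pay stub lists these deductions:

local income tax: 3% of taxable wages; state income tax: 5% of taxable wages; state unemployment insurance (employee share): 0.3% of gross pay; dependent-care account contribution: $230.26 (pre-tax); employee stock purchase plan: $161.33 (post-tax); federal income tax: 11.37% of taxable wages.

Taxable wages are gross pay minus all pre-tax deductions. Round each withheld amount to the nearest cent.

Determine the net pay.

$4,658.47

Dependent-care account contribution: $230.26
Taxable wages = $6,231.12 − $230.26 = $6,000.86
Federal income tax: $6,000.86 × 0.1137 = $682.30
Local income tax: $6,000.86 × 0.03 = $180.03
State income tax: $6,000.86 × 0.05 = $300.04
State unemployment insurance (employee share): $6,231.12 × 0.003 = $18.69
Employee stock purchase plan: $161.33
Total deductions = $230.26 + $682.30 + $180.03 + $300.04 + $18.69 + $161.33 = $1,572.65
Net pay = $6,231.12 − $1,572.65 = $4,658.47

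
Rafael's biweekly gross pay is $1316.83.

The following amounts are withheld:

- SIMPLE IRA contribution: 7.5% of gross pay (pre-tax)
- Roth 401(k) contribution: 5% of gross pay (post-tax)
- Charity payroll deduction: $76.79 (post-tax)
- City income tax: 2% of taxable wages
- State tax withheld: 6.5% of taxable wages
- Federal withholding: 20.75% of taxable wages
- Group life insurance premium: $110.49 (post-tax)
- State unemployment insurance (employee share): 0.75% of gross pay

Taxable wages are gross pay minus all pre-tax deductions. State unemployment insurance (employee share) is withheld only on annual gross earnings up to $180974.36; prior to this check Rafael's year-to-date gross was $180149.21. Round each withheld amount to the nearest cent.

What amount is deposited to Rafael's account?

$602.48

SIMPLE IRA contribution: $1316.83 × 0.075 = $98.76
Taxable wages = $1316.83 − $98.76 = $1218.07
City income tax: $1218.07 × 0.02 = $24.36
Federal withholding: $1218.07 × 0.2075 = $252.75
State tax withheld: $1218.07 × 0.065 = $79.17
State unemployment insurance (employee share): only $180974.36 − $180149.21 = $825.15 of this check is subject → $825.15 × 0.0075 = $6.19
Charity payroll deduction: $76.79
Group life insurance premium: $110.49
Roth 401(k) contribution: $1316.83 × 0.05 = $65.84
Total deductions = $98.76 + $24.36 + $252.75 + $79.17 + $6.19 + $76.79 + $110.49 + $65.84 = $714.35
Net pay = $1316.83 − $714.35 = $602.48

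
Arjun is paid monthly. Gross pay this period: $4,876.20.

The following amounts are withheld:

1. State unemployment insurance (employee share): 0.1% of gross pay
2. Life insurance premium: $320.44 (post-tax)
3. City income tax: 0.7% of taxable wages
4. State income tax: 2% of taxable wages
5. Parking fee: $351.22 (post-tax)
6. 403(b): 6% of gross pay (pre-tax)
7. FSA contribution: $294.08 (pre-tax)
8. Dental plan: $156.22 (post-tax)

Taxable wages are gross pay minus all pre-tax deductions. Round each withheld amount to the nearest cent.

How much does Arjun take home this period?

403(b): $4,876.20 × 0.06 = $292.57
FSA contribution: $294.08
Pre-tax total = $292.57 + $294.08 = $586.65
Taxable wages = $4,876.20 − $586.65 = $4,289.55
City income tax: $4,289.55 × 0.007 = $30.03
State income tax: $4,289.55 × 0.02 = $85.79
State unemployment insurance (employee share): $4,876.20 × 0.001 = $4.88
Life insurance premium: $320.44
Parking fee: $351.22
Dental plan: $156.22
Total deductions = $292.57 + $294.08 + $30.03 + $85.79 + $4.88 + $320.44 + $351.22 + $156.22 = $1,535.23
Net pay = $4,876.20 − $1,535.23 = $3,340.97

$3,340.97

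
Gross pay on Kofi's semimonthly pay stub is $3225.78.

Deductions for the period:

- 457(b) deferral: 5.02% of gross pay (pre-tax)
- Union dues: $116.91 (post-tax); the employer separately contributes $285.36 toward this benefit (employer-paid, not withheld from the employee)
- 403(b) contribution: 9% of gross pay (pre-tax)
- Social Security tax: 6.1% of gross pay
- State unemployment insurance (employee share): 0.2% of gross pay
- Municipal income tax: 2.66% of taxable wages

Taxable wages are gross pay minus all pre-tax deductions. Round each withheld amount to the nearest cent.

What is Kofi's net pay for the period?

$2379.62

457(b) deferral: $3225.78 × 0.0502 = $161.93
403(b) contribution: $3225.78 × 0.09 = $290.32
Pre-tax total = $161.93 + $290.32 = $452.25
Taxable wages = $3225.78 − $452.25 = $2773.53
Municipal income tax: $2773.53 × 0.0266 = $73.78
State unemployment insurance (employee share): $3225.78 × 0.002 = $6.45
Social Security tax: $3225.78 × 0.061 = $196.77
Union dues: $116.91
(Employer's $285.36 toward union dues is not withheld from the employee.)
Total deductions = $161.93 + $290.32 + $73.78 + $6.45 + $196.77 + $116.91 = $846.16
Net pay = $3225.78 − $846.16 = $2379.62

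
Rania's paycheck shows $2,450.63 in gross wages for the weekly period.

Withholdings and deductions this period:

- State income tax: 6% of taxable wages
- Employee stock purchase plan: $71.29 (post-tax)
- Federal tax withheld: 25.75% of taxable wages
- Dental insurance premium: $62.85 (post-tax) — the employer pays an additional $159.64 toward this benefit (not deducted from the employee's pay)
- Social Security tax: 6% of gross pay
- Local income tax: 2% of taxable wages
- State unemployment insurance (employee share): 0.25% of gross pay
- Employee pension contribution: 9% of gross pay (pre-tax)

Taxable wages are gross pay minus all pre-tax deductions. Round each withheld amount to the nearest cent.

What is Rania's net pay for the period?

Employee pension contribution: $2,450.63 × 0.09 = $220.56
Taxable wages = $2,450.63 − $220.56 = $2,230.07
State income tax: $2,230.07 × 0.06 = $133.80
Federal tax withheld: $2,230.07 × 0.2575 = $574.24
Local income tax: $2,230.07 × 0.02 = $44.60
Social Security tax: $2,450.63 × 0.06 = $147.04
State unemployment insurance (employee share): $2,450.63 × 0.0025 = $6.13
Employee stock purchase plan: $71.29
Dental insurance premium: $62.85
(Employer's $159.64 toward dental insurance premium is not withheld from the employee.)
Total deductions = $220.56 + $133.80 + $574.24 + $44.60 + $147.04 + $6.13 + $71.29 + $62.85 = $1,260.51
Net pay = $2,450.63 − $1,260.51 = $1,190.12

$1,190.12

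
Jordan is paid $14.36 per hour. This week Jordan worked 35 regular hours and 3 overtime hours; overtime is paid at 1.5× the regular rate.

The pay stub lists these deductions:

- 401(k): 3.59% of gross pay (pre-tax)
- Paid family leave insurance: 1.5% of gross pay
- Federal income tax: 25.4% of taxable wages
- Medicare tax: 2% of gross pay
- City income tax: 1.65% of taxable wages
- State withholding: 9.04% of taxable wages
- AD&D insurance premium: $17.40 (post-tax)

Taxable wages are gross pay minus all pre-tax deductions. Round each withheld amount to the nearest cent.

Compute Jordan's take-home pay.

$312.25

Regular pay: 35 × $14.36 = $502.60
Overtime pay: 3 × $14.36 × 1.5 = $64.62
Gross pay = $502.60 + $64.62 = $567.22
401(k): $567.22 × 0.0359 = $20.36
Taxable wages = $567.22 − $20.36 = $546.86
City income tax: $546.86 × 0.0165 = $9.02
State withholding: $546.86 × 0.0904 = $49.44
Federal income tax: $546.86 × 0.254 = $138.90
Paid family leave insurance: $567.22 × 0.015 = $8.51
Medicare tax: $567.22 × 0.02 = $11.34
AD&D insurance premium: $17.40
Total deductions = $20.36 + $9.02 + $49.44 + $138.90 + $8.51 + $11.34 + $17.40 = $254.97
Net pay = $567.22 − $254.97 = $312.25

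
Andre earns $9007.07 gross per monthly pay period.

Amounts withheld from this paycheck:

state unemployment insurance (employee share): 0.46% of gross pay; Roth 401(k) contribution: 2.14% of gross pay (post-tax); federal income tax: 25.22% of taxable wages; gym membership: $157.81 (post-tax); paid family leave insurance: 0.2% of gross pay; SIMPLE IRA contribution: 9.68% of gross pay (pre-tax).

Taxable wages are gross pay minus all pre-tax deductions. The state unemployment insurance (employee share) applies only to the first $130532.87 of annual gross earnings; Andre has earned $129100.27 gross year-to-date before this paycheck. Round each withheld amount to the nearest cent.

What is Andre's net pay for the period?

SIMPLE IRA contribution: $9007.07 × 0.0968 = $871.88
Taxable wages = $9007.07 − $871.88 = $8135.19
Federal income tax: $8135.19 × 0.2522 = $2051.69
Paid family leave insurance: $9007.07 × 0.002 = $18.01
State unemployment insurance (employee share): only $130532.87 − $129100.27 = $1432.60 of this check is subject → $1432.60 × 0.0046 = $6.59
Gym membership: $157.81
Roth 401(k) contribution: $9007.07 × 0.0214 = $192.75
Total deductions = $871.88 + $2051.69 + $18.01 + $6.59 + $157.81 + $192.75 = $3298.73
Net pay = $9007.07 − $3298.73 = $5708.34

$5708.34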